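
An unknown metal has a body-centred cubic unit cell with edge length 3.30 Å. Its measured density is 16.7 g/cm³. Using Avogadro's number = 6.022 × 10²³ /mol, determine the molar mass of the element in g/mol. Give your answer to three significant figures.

181 g/mol

A BCC cell has Z = 2 atoms; a = 3.300 × 10^-8 cm.
M = ρ·N_A·a³/Z = 16.7 × 6.022 × 10²³ × 3.594 × 10^-23 / 2 = 181 g/mol.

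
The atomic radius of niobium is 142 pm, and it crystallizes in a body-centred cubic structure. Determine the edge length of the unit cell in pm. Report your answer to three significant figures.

In a BCC lattice, atoms touch along the body diagonal, so √3·a = 4r.
a = 4r/√3 = 4 × 142 / 1.7321 = 328 pm.

328 pm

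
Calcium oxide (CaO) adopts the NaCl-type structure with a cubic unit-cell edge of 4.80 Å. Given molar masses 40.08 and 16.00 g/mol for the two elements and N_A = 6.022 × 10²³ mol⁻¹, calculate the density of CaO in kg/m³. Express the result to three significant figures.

The NaCl-type structure contains Z = 4 formula units per cell; M(CaO) = 40.08 + 16.00 = 56.08 g/mol.
a³ = (4.800 × 10^-8 cm)³ = 1.106 × 10^-22 cm³.
ρ = 4 × 56.08 / (6.022 × 10²³ × 1.106 × 10^-22) = 3.368 g/cm³ = 3370 kg/m³.

3370 kg/m³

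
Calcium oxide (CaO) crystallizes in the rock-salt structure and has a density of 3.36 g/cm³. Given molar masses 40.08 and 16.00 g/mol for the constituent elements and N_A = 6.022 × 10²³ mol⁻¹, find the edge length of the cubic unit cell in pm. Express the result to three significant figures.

480 pm

M(CaO) = 56.08 g/mol; Z = 4 formula units per cell.
a³ = Z·M/(N_A·ρ) = 4 × 56.08 / (6.022 × 10²³ × 3.36) = 1.109 × 10^-22 cm³, so a = 4.804 × 10^-8 cm = 480 pm.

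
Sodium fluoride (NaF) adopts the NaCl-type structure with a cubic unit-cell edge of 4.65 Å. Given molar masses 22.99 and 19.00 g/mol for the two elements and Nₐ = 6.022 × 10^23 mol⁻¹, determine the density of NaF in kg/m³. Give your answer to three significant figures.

2770 kg/m³

The NaCl-type structure contains Z = 4 formula units per cell; M(NaF) = 22.99 + 19.00 = 41.99 g/mol.
a³ = (4.650 × 10^-8 cm)³ = 1.005 × 10^-22 cm³.
ρ = 4 × 41.99 / (6.022 × 10²³ × 1.005 × 10^-22) = 2.774 g/cm³ = 2770 kg/m³.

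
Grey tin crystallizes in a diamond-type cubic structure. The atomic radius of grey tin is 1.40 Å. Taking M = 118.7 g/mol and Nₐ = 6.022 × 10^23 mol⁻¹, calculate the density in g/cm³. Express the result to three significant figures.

In a diamond cubic lattice, nearest neighbors lie along the body diagonal with √3·a = 8r, giving a = 6.466 Å = 6.466 × 10^-8 cm.
With Z = 8, ρ = Z·M/(N_A·a³) = 8 × 118.7 / (6.022 × 10²³ × 2.704 × 10^-22) = 5.832 g/cm³.

5.83 g/cm³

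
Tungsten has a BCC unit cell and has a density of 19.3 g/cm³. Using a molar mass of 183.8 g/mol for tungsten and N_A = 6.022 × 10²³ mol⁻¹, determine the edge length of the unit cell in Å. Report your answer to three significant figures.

3.16 Å

With Z = 2 atoms per BCC cell, a³ = Z·M/(N_A·ρ) = 2 × 183.8 / (6.022 × 10²³ × 19.30 g/cm³) = 3.163 × 10^-23 cm³.
a = (3.163 × 10^-23)^(1/3) = 3.162 × 10^-8 cm = 3.16 Å.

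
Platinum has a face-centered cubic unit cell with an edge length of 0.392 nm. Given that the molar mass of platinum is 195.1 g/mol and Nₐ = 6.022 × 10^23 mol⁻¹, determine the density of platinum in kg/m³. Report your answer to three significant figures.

An FCC unit cell contains Z = 4 atoms.
Cell volume: a³ = (0.392 nm)³ = (3.920 × 10^-8 cm)³ = 6.024 × 10^-23 cm³.
ρ = Z·M/(N_A·a³) = 4 × 195.1 / (6.022 × 10²³ × 6.024 × 10^-23) = 21.51 g/cm³ = 21500 kg/m³.

21500 kg/m³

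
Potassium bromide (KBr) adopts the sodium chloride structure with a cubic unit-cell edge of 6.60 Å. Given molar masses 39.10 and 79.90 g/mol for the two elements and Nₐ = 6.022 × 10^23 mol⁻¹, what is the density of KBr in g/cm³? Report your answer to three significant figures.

The sodium chloride structure contains Z = 4 formula units per cell; M(KBr) = 39.10 + 79.90 = 119.0 g/mol.
a³ = (6.600 × 10^-8 cm)³ = 2.875 × 10^-22 cm³.
ρ = 4 × 119.0 / (6.022 × 10²³ × 2.875 × 10^-22) = 2.749 g/cm³.

2.75 g/cm³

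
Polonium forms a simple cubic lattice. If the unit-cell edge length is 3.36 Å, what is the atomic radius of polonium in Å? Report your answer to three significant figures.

1.68 Å

In a simple cubic lattice, atoms touch along the cell edge, so a = 2r.
r = a/2 = 3.36/2 = 1.68 Å.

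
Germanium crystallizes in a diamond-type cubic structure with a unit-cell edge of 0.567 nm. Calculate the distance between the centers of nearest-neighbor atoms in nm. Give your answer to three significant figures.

0.246 nm

In a diamond cubic structure, nearest neighbors lie along the body diagonal with √3·a = 8r; the nearest-neighbor distance equals 2r = 0.4330·a.
d = 0.4330 × 0.567 = 0.246 nm.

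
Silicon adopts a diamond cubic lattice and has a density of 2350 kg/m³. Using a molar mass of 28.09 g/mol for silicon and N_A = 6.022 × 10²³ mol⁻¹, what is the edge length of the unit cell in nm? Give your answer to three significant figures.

0.542 nm

With Z = 8 atoms per diamond cubic cell, a³ = Z·M/(N_A·ρ) = 8 × 28.09 / (6.022 × 10²³ × 2.350 g/cm³) = 1.588 × 10^-22 cm³.
a = (1.588 × 10^-22)^(1/3) = 5.415 × 10^-8 cm = 0.542 nm.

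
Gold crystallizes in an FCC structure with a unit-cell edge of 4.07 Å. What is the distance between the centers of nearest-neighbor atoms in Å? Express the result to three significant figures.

In an FCC structure, atoms touch along the face diagonal, so √2·a = 4r; the nearest-neighbor distance equals 2r = 0.7071·a.
d = 0.7071 × 4.07 = 2.88 Å.

2.88 Å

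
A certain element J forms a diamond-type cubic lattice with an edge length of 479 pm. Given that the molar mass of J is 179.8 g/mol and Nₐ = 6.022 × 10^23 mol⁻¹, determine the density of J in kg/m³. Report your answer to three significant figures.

A diamond cubic unit cell contains Z = 8 atoms.
Cell volume: a³ = (479 pm)³ = (4.790 × 10^-8 cm)³ = 1.099 × 10^-22 cm³.
ρ = Z·M/(N_A·a³) = 8 × 179.8 / (6.022 × 10²³ × 1.099 × 10^-22) = 21.73 g/cm³ = 21700 kg/m³.

21700 kg/m³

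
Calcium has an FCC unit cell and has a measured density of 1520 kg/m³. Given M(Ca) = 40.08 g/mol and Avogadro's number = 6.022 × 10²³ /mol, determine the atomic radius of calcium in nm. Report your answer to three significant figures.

0.198 nm

For an FCC cell (Z = 4), a³ = Z·M/(N_A·ρ) = 4 × 40.08 / (6.022 × 10²³ × 1.520) = 1.751 × 10^-22 cm³, so a = 5.595 × 10^-8 cm = 0.5595 nm.
Atoms touch along the face diagonal, so √2·a = 4r, so r = 0.3536 × a = 0.198 nm.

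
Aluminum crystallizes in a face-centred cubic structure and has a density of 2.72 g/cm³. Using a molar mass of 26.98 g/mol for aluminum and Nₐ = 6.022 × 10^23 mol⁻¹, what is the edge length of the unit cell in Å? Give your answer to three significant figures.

4.04 Å

With Z = 4 atoms per FCC cell, a³ = Z·M/(N_A·ρ) = 4 × 26.98 / (6.022 × 10²³ × 2.720 g/cm³) = 6.589 × 10^-23 cm³.
a = (6.589 × 10^-23)^(1/3) = 4.039 × 10^-8 cm = 4.04 Å.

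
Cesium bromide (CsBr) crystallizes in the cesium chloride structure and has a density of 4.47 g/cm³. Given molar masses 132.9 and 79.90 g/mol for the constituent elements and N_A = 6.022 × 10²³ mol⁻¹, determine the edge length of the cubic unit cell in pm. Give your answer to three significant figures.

429 pm

M(CsBr) = 212.8 g/mol; Z = 1 formula unit per cell.
a³ = Z·M/(N_A·ρ) = 1 × 212.8 / (6.022 × 10²³ × 4.47) = 7.905 × 10^-23 cm³, so a = 4.292 × 10^-8 cm = 429 pm.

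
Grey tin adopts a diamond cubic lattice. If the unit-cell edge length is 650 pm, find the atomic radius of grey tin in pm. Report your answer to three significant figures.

141 pm

In a diamond cubic lattice, nearest neighbors lie along the body diagonal with √3·a = 8r.
r = √3·a/8 = 1.7321 × 650 / 8 = 141 pm.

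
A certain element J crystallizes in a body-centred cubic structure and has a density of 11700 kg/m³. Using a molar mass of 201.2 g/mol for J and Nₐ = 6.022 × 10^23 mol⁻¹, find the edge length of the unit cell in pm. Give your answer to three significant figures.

385 pm

With Z = 2 atoms per BCC cell, a³ = Z·M/(N_A·ρ) = 2 × 201.2 / (6.022 × 10²³ × 11.70 g/cm³) = 5.711 × 10^-23 cm³.
a = (5.711 × 10^-23)^(1/3) = 3.851 × 10^-8 cm = 385 pm.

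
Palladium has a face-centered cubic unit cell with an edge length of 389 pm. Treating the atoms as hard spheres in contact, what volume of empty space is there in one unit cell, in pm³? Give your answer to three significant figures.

In an FCC lattice atoms touch along the face diagonal, so √2·a = 4r, so r = 0.3536a = 137.5 pm.
V_cell = a³ = 5.886 × 10^7 pm³; V_atoms = 4 × (4/3)πr³ = 4.359 × 10^7 pm³.
Empty space = 5.886 × 10^7 − 4.359 × 10^7 = 1.53 × 10^7 pm³.

1.53 × 10^7 pm³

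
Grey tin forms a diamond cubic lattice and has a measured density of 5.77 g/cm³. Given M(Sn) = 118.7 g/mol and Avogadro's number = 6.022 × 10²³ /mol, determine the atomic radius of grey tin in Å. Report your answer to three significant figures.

1.41 Å

For a diamond cubic cell (Z = 8), a³ = Z·M/(N_A·ρ) = 8 × 118.7 / (6.022 × 10²³ × 5.770) = 2.733 × 10^-22 cm³, so a = 6.489 × 10^-8 cm = 6.489 Å.
Nearest neighbors lie along the body diagonal with √3·a = 8r, so r = 0.2165 × a = 1.41 Å.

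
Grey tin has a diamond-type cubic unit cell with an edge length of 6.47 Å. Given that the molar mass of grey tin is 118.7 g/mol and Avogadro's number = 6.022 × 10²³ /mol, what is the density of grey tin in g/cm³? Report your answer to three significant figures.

A diamond cubic unit cell contains Z = 8 atoms.
Cell volume: a³ = (6.47 Å)³ = (6.470 × 10^-8 cm)³ = 2.708 × 10^-22 cm³.
ρ = Z·M/(N_A·a³) = 8 × 118.7 / (6.022 × 10²³ × 2.708 × 10^-22) = 5.822 g/cm³.

5.82 g/cm³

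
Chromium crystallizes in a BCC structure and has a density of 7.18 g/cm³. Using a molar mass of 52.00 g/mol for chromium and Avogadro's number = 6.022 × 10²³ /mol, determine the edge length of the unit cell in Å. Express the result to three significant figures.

With Z = 2 atoms per BCC cell, a³ = Z·M/(N_A·ρ) = 2 × 52.00 / (6.022 × 10²³ × 7.180 g/cm³) = 2.405 × 10^-23 cm³.
a = (2.405 × 10^-23)^(1/3) = 2.887 × 10^-8 cm = 2.89 Å.

2.89 Å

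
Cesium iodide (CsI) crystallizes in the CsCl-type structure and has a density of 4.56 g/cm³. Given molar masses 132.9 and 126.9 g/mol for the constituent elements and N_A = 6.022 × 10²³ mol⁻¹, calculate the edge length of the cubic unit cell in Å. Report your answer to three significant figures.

M(CsI) = 259.8 g/mol; Z = 1 formula unit per cell.
a³ = Z·M/(N_A·ρ) = 1 × 259.8 / (6.022 × 10²³ × 4.56) = 9.461 × 10^-23 cm³, so a = 4.557 × 10^-8 cm = 4.56 Å.

4.56 Å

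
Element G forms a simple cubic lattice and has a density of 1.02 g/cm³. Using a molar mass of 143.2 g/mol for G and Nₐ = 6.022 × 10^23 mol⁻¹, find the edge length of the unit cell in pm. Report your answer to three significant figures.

615 pm

With Z = 1 atom per simple cubic cell, a³ = Z·M/(N_A·ρ) = 1 × 143.2 / (6.022 × 10²³ × 1.020 g/cm³) = 2.331 × 10^-22 cm³.
a = (2.331 × 10^-22)^(1/3) = 6.155 × 10^-8 cm = 615 pm.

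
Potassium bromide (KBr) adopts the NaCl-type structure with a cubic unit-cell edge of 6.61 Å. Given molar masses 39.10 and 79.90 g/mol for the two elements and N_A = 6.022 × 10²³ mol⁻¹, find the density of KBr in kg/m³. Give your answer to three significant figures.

The NaCl-type structure contains Z = 4 formula units per cell; M(KBr) = 39.10 + 79.90 = 119.0 g/mol.
a³ = (6.610 × 10^-8 cm)³ = 2.888 × 10^-22 cm³.
ρ = 4 × 119.0 / (6.022 × 10²³ × 2.888 × 10^-22) = 2.737 g/cm³ = 2740 kg/m³.

2740 kg/m³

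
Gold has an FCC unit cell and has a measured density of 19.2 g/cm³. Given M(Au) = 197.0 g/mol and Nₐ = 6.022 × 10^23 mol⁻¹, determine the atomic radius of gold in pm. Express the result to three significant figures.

144 pm

For an FCC cell (Z = 4), a³ = Z·M/(N_A·ρ) = 4 × 197.0 / (6.022 × 10²³ × 19.20) = 6.815 × 10^-23 cm³, so a = 4.085 × 10^-8 cm = 408.5 pm.
Atoms touch along the face diagonal, so √2·a = 4r, so r = 0.3536 × a = 144 pm.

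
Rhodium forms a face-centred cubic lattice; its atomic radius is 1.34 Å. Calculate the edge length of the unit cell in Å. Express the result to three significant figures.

3.79 Å

In an FCC lattice, atoms touch along the face diagonal, so √2·a = 4r.
a = 4r/√2 = 4 × 1.34 / 1.4142 = 3.79 Å.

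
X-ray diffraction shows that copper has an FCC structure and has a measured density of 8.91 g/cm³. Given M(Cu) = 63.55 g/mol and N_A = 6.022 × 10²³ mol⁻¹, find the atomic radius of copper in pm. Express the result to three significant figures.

For an FCC cell (Z = 4), a³ = Z·M/(N_A·ρ) = 4 × 63.55 / (6.022 × 10²³ × 8.910) = 4.738 × 10^-23 cm³, so a = 3.618 × 10^-8 cm = 361.8 pm.
Atoms touch along the face diagonal, so √2·a = 4r, so r = 0.3536 × a = 128 pm.

128 pm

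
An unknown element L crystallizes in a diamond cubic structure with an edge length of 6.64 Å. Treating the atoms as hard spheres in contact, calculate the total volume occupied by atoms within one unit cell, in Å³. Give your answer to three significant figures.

In a diamond cubic lattice nearest neighbors lie along the body diagonal with √3·a = 8r, so r = 0.2165a = 1.438 Å.
V_atoms = Z × (4/3)πr³ = 8 × (4/3)π × (1.438)³ = 99.6 Å³.

99.6 Å³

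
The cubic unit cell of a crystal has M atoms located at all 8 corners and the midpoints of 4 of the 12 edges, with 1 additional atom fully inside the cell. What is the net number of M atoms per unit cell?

3

Corner atoms are shared by 8 cells (1/8 each), edge atoms by 4 (1/4 each), interior atoms are unshared.
Net atoms = 8 × 1/8 + 4 × 1/4 + 1 = 1 + 1 + 1 = 3.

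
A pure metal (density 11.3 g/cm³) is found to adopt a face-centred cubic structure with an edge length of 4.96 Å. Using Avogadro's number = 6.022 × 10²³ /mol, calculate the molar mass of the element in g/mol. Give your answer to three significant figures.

208 g/mol

An FCC cell has Z = 4 atoms; a = 4.960 × 10^-8 cm.
M = ρ·N_A·a³/Z = 11.3 × 6.022 × 10²³ × 1.220 × 10^-22 / 4 = 208 g/mol.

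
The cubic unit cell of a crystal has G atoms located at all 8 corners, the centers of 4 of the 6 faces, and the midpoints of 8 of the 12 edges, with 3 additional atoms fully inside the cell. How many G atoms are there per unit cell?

Corner atoms are shared by 8 cells (1/8 each), face atoms by 2 (1/2 each), edge atoms by 4 (1/4 each), interior atoms are unshared.
Net atoms = 8 × 1/8 + 4 × 1/2 + 8 × 1/4 + 3 = 1 + 2 + 2 + 3 = 8.

8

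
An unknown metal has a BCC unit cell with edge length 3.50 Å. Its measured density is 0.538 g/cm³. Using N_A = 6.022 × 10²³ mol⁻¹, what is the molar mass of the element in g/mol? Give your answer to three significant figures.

6.95 g/mol

A BCC cell has Z = 2 atoms; a = 3.500 × 10^-8 cm.
M = ρ·N_A·a³/Z = 0.538 × 6.022 × 10²³ × 4.288 × 10^-23 / 2 = 6.95 g/mol.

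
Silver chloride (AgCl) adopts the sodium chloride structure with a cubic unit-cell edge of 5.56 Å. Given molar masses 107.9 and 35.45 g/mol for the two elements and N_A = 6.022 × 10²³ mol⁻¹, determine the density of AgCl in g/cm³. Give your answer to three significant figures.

The sodium chloride structure contains Z = 4 formula units per cell; M(AgCl) = 107.9 + 35.45 = 143.35 g/mol.
a³ = (5.560 × 10^-8 cm)³ = 1.719 × 10^-22 cm³.
ρ = 4 × 143.35 / (6.022 × 10²³ × 1.719 × 10^-22) = 5.540 g/cm³.

5.54 g/cm³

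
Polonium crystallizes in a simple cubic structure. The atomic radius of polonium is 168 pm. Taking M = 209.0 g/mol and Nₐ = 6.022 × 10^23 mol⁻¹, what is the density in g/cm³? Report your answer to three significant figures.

9.15 g/cm³

In a simple cubic lattice, atoms touch along the cell edge, so a = 2r, giving a = 336.0 pm = 3.360 × 10^-8 cm.
With Z = 1, ρ = Z·M/(N_A·a³) = 1 × 209.0 / (6.022 × 10²³ × 3.793 × 10^-23) = 9.149 g/cm³.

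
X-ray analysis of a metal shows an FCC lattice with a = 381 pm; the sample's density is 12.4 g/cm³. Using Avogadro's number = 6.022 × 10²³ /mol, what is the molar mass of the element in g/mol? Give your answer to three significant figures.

103 g/mol

An FCC cell has Z = 4 atoms; a = 3.810 × 10^-8 cm.
M = ρ·N_A·a³/Z = 12.4 × 6.022 × 10²³ × 5.531 × 10^-23 / 4 = 103 g/mol.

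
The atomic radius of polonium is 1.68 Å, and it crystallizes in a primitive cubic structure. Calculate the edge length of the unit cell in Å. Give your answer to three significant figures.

3.36 Å

In a simple cubic lattice, atoms touch along the cell edge, so a = 2r.
a = 2r = 2 × 1.68 = 3.36 Å.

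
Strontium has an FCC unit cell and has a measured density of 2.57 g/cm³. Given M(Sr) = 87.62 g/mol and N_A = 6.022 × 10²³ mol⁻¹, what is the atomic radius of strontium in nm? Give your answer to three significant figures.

0.216 nm

For an FCC cell (Z = 4), a³ = Z·M/(N_A·ρ) = 4 × 87.62 / (6.022 × 10²³ × 2.570) = 2.265 × 10^-22 cm³, so a = 6.095 × 10^-8 cm = 0.6095 nm.
Atoms touch along the face diagonal, so √2·a = 4r, so r = 0.3536 × a = 0.216 nm.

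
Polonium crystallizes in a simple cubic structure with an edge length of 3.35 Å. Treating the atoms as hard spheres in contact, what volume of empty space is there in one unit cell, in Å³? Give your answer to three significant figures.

17.9 Å³

In a simple cubic lattice atoms touch along the cell edge, so a = 2r, so r = 0.5000a = 1.675 Å.
V_cell = a³ = 37.60 Å³; V_atoms = 1 × (4/3)πr³ = 19.68 Å³.
Empty space = 37.60 − 19.68 = 17.9 Å³.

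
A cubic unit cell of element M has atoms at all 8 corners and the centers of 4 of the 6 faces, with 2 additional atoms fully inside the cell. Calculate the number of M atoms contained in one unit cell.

Corner atoms are shared by 8 cells (1/8 each), face atoms by 2 (1/2 each), interior atoms are unshared.
Net atoms = 8 × 1/8 + 4 × 1/2 + 2 = 1 + 2 + 2 = 5.

5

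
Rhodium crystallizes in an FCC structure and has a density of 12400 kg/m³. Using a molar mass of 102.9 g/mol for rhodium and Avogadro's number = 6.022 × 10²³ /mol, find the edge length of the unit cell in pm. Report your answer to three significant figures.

With Z = 4 atoms per FCC cell, a³ = Z·M/(N_A·ρ) = 4 × 102.9 / (6.022 × 10²³ × 12.40 g/cm³) = 5.512 × 10^-23 cm³.
a = (5.512 × 10^-23)^(1/3) = 3.806 × 10^-8 cm = 381 pm.

381 pm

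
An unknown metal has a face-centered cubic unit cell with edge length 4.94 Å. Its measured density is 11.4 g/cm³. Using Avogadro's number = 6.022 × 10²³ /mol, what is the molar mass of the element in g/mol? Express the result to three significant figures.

207 g/mol

An FCC cell has Z = 4 atoms; a = 4.940 × 10^-8 cm.
M = ρ·N_A·a³/Z = 11.4 × 6.022 × 10²³ × 1.206 × 10^-22 / 4 = 207 g/mol.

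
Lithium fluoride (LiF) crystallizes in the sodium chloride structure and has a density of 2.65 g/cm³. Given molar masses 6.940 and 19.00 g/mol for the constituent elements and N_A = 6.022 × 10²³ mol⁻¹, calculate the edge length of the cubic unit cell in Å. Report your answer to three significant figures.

4.02 Å

M(LiF) = 25.94 g/mol; Z = 4 formula units per cell.
a³ = Z·M/(N_A·ρ) = 4 × 25.94 / (6.022 × 10²³ × 2.65) = 6.502 × 10^-23 cm³, so a = 4.021 × 10^-8 cm = 4.02 Å.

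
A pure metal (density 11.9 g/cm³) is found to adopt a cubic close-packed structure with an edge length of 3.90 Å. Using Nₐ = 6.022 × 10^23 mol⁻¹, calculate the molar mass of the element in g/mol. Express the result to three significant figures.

106 g/mol

An FCC cell has Z = 4 atoms; a = 3.900 × 10^-8 cm.
M = ρ·N_A·a³/Z = 11.9 × 6.022 × 10²³ × 5.932 × 10^-23 / 4 = 106 g/mol.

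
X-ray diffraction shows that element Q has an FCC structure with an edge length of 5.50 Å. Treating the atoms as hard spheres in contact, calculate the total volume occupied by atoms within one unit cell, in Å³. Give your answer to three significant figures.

In an FCC lattice atoms touch along the face diagonal, so √2·a = 4r, so r = 0.3536a = 1.945 Å.
V_atoms = Z × (4/3)πr³ = 4 × (4/3)π × (1.945)³ = 123 Å³.

123 Å³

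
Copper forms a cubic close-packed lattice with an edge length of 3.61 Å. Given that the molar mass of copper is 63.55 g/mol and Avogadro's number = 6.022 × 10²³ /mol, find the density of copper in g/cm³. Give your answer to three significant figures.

An FCC unit cell contains Z = 4 atoms.
Cell volume: a³ = (3.61 Å)³ = (3.610 × 10^-8 cm)³ = 4.705 × 10^-23 cm³.
ρ = Z·M/(N_A·a³) = 4 × 63.55 / (6.022 × 10²³ × 4.705 × 10^-23) = 8.972 g/cm³.

8.97 g/cm³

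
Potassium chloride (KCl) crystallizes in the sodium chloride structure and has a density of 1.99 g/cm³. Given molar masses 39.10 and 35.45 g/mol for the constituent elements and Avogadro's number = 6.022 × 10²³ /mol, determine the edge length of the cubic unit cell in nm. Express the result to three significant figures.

0.629 nm

M(KCl) = 74.55 g/mol; Z = 4 formula units per cell.
a³ = Z·M/(N_A·ρ) = 4 × 74.55 / (6.022 × 10²³ × 1.99) = 2.488 × 10^-22 cm³, so a = 6.290 × 10^-8 cm = 0.629 nm.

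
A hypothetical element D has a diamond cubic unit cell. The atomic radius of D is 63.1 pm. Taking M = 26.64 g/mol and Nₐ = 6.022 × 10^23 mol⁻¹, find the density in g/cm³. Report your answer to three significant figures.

14.3 g/cm³

In a diamond cubic lattice, nearest neighbors lie along the body diagonal with √3·a = 8r, giving a = 291.4 pm = 2.914 × 10^-8 cm.
With Z = 8, ρ = Z·M/(N_A·a³) = 8 × 26.64 / (6.022 × 10²³ × 2.476 × 10^-23) = 14.30 g/cm³.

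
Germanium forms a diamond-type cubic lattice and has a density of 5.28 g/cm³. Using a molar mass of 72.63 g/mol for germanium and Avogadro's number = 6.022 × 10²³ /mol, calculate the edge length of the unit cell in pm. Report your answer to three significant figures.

567 pm

With Z = 8 atoms per diamond cubic cell, a³ = Z·M/(N_A·ρ) = 8 × 72.63 / (6.022 × 10²³ × 5.280 g/cm³) = 1.827 × 10^-22 cm³.
a = (1.827 × 10^-22)^(1/3) = 5.675 × 10^-8 cm = 567 pm.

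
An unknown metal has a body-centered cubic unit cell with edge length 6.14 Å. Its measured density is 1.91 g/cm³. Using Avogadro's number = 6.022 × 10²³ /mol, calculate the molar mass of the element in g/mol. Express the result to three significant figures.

133 g/mol

A BCC cell has Z = 2 atoms; a = 6.140 × 10^-8 cm.
M = ρ·N_A·a³/Z = 1.91 × 6.022 × 10²³ × 2.315 × 10^-22 / 2 = 133 g/mol.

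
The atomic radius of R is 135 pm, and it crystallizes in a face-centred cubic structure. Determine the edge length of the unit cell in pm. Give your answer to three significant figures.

382 pm

In an FCC lattice, atoms touch along the face diagonal, so √2·a = 4r.
a = 4r/√2 = 4 × 135 / 1.4142 = 382 pm.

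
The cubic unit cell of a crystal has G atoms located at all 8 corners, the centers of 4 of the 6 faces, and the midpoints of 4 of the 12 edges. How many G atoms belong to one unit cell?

4

Corner atoms are shared by 8 cells (1/8 each), face atoms by 2 (1/2 each), edge atoms by 4 (1/4 each).
Net atoms = 8 × 1/8 + 4 × 1/2 + 4 × 1/4 = 1 + 2 + 1 = 4.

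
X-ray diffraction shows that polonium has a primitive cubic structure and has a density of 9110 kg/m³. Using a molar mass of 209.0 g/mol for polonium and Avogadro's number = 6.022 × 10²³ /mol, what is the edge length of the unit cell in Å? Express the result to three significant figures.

3.36 Å

With Z = 1 atom per simple cubic cell, a³ = Z·M/(N_A·ρ) = 1 × 209.0 / (6.022 × 10²³ × 9.110 g/cm³) = 3.810 × 10^-23 cm³.
a = (3.810 × 10^-23)^(1/3) = 3.365 × 10^-8 cm = 3.36 Å.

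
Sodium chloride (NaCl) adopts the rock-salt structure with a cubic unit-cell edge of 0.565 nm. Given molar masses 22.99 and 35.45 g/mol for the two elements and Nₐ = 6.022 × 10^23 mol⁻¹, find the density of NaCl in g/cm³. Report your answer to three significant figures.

The rock-salt structure contains Z = 4 formula units per cell; M(NaCl) = 22.99 + 35.45 = 58.44 g/mol.
a³ = (5.650 × 10^-8 cm)³ = 1.804 × 10^-22 cm³.
ρ = 4 × 58.44 / (6.022 × 10²³ × 1.804 × 10^-22) = 2.152 g/cm³.

2.15 g/cm³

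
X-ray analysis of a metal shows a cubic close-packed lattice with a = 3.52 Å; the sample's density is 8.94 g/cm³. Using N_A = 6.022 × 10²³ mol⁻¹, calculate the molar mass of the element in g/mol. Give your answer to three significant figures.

58.7 g/mol

An FCC cell has Z = 4 atoms; a = 3.520 × 10^-8 cm.
M = ρ·N_A·a³/Z = 8.94 × 6.022 × 10²³ × 4.361 × 10^-23 / 4 = 58.7 g/mol.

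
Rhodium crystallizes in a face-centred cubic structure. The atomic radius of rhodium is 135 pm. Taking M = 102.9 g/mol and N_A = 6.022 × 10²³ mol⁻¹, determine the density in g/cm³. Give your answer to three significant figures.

12.3 g/cm³

In an FCC lattice, atoms touch along the face diagonal, so √2·a = 4r, giving a = 381.8 pm = 3.818 × 10^-8 cm.
With Z = 4, ρ = Z·M/(N_A·a³) = 4 × 102.9 / (6.022 × 10²³ × 5.567 × 10^-23) = 12.28 g/cm³.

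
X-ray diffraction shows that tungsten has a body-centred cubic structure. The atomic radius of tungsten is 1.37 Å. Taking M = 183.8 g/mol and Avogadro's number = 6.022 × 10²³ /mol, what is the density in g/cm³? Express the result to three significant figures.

In a BCC lattice, atoms touch along the body diagonal, so √3·a = 4r, giving a = 3.164 Å = 3.164 × 10^-8 cm.
With Z = 2, ρ = Z·M/(N_A·a³) = 2 × 183.8 / (6.022 × 10²³ × 3.167 × 10^-23) = 19.27 g/cm³.

19.3 g/cm³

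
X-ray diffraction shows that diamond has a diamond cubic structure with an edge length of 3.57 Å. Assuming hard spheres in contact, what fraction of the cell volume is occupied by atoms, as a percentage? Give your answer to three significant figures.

34.0%

In a diamond cubic lattice nearest neighbors lie along the body diagonal with √3·a = 8r, so r = 0.2165a = 0.7729 Å.
Packing fraction = Z·(4/3)πr³ / a³ = 8 × (4/3)π × (0.7729)³ / (3.57)³ = 0.3401 = 34.0%.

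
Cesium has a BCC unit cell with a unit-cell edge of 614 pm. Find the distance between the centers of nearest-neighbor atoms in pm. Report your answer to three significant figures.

532 pm

In a BCC structure, atoms touch along the body diagonal, so √3·a = 4r; the nearest-neighbor distance equals 2r = 0.8660·a.
d = 0.8660 × 614 = 532 pm.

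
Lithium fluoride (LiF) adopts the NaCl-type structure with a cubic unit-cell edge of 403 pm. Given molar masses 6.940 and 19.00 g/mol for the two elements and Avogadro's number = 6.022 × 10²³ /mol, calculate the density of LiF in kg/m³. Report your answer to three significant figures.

The NaCl-type structure contains Z = 4 formula units per cell; M(LiF) = 6.940 + 19.00 = 25.94 g/mol.
a³ = (4.030 × 10^-8 cm)³ = 6.545 × 10^-23 cm³.
ρ = 4 × 25.94 / (6.022 × 10²³ × 6.545 × 10^-23) = 2.633 g/cm³ = 2630 kg/m³.

2630 kg/m³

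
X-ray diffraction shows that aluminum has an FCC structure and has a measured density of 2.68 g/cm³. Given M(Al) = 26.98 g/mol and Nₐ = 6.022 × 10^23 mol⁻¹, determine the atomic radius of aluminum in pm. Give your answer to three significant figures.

144 pm

For an FCC cell (Z = 4), a³ = Z·M/(N_A·ρ) = 4 × 26.98 / (6.022 × 10²³ × 2.680) = 6.687 × 10^-23 cm³, so a = 4.059 × 10^-8 cm = 405.9 pm.
Atoms touch along the face diagonal, so √2·a = 4r, so r = 0.3536 × a = 144 pm.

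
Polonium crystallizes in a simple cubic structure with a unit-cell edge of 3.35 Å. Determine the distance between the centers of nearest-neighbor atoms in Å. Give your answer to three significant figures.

In a simple cubic structure, atoms touch along the cell edge, so a = 2r; the nearest-neighbor distance equals 2r = 1.000·a.
d = 1.000 × 3.35 = 3.35 Å.

3.35 Å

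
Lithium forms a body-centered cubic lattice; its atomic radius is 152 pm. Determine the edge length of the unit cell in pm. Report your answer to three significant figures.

351 pm

In a BCC lattice, atoms touch along the body diagonal, so √3·a = 4r.
a = 4r/√3 = 4 × 152 / 1.7321 = 351 pm.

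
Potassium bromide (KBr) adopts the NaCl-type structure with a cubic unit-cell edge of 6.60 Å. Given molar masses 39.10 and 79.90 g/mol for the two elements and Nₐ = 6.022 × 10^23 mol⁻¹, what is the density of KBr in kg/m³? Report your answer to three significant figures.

2750 kg/m³

The NaCl-type structure contains Z = 4 formula units per cell; M(KBr) = 39.10 + 79.90 = 119.0 g/mol.
a³ = (6.600 × 10^-8 cm)³ = 2.875 × 10^-22 cm³.
ρ = 4 × 119.0 / (6.022 × 10²³ × 2.875 × 10^-22) = 2.749 g/cm³ = 2750 kg/m³.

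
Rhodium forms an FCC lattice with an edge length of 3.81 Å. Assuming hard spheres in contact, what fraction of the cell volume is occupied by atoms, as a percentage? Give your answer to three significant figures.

74.0%

In an FCC lattice atoms touch along the face diagonal, so √2·a = 4r, so r = 0.3536a = 1.347 Å.
Packing fraction = Z·(4/3)πr³ / a³ = 4 × (4/3)π × (1.347)³ / (3.81)³ = 0.7405 = 74.0%.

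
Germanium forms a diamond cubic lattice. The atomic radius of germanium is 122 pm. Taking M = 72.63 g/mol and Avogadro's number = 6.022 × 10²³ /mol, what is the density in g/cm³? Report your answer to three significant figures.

5.39 g/cm³

In a diamond cubic lattice, nearest neighbors lie along the body diagonal with √3·a = 8r, giving a = 563.5 pm = 5.635 × 10^-8 cm.
With Z = 8, ρ = Z·M/(N_A·a³) = 8 × 72.63 / (6.022 × 10²³ × 1.789 × 10^-22) = 5.393 g/cm³.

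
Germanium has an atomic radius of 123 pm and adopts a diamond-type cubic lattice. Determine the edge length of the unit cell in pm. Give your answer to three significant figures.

568 pm

In a diamond cubic lattice, nearest neighbors lie along the body diagonal with √3·a = 8r.
a = 8r/√3 = 8 × 123 / 1.7321 = 568 pm.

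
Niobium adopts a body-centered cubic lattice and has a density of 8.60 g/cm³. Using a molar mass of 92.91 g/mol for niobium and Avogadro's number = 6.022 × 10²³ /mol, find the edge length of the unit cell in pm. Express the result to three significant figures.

330 pm

With Z = 2 atoms per BCC cell, a³ = Z·M/(N_A·ρ) = 2 × 92.91 / (6.022 × 10²³ × 8.600 g/cm³) = 3.588 × 10^-23 cm³.
a = (3.588 × 10^-23)^(1/3) = 3.298 × 10^-8 cm = 330 pm.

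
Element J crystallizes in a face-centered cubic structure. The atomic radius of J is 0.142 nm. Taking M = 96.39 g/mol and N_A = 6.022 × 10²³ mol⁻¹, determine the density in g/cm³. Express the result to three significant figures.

In an FCC lattice, atoms touch along the face diagonal, so √2·a = 4r, giving a = 0.4016 nm = 4.016 × 10^-8 cm.
With Z = 4, ρ = Z·M/(N_A·a³) = 4 × 96.39 / (6.022 × 10²³ × 6.479 × 10^-23) = 9.882 g/cm³.

9.88 g/cm³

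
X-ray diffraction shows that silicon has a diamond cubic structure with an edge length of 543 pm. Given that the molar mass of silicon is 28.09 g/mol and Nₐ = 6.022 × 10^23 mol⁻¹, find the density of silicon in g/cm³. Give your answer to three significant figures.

A diamond cubic unit cell contains Z = 8 atoms.
Cell volume: a³ = (543 pm)³ = (5.430 × 10^-8 cm)³ = 1.601 × 10^-22 cm³.
ρ = Z·M/(N_A·a³) = 8 × 28.09 / (6.022 × 10²³ × 1.601 × 10^-22) = 2.331 g/cm³.

2.33 g/cm³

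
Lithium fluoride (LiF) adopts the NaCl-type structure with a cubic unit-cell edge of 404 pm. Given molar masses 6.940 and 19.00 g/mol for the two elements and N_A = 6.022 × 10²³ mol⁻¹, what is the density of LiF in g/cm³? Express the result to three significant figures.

The NaCl-type structure contains Z = 4 formula units per cell; M(LiF) = 6.940 + 19.00 = 25.94 g/mol.
a³ = (4.040 × 10^-8 cm)³ = 6.594 × 10^-23 cm³.
ρ = 4 × 25.94 / (6.022 × 10²³ × 6.594 × 10^-23) = 2.613 g/cm³.

2.61 g/cm³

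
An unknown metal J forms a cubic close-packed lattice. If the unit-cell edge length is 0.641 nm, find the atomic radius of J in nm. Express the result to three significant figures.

0.227 nm

In an FCC lattice, atoms touch along the face diagonal, so √2·a = 4r.
r = √2·a/4 = 1.4142 × 0.641 / 4 = 0.227 nm.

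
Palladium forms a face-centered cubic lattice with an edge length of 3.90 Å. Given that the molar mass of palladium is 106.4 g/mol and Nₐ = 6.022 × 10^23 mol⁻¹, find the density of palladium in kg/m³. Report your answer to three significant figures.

An FCC unit cell contains Z = 4 atoms.
Cell volume: a³ = (3.90 Å)³ = (3.900 × 10^-8 cm)³ = 5.932 × 10^-23 cm³.
ρ = Z·M/(N_A·a³) = 4 × 106.4 / (6.022 × 10²³ × 5.932 × 10^-23) = 11.91 g/cm³ = 11900 kg/m³.

11900 kg/m³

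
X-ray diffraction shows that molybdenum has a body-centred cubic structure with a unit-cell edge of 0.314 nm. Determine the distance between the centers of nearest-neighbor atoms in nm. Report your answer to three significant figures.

In a BCC structure, atoms touch along the body diagonal, so √3·a = 4r; the nearest-neighbor distance equals 2r = 0.8660·a.
d = 0.8660 × 0.314 = 0.272 nm.

0.272 nm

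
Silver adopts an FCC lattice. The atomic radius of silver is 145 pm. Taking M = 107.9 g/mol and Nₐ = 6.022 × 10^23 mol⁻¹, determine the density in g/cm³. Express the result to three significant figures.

10.4 g/cm³

In an FCC lattice, atoms touch along the face diagonal, so √2·a = 4r, giving a = 410.1 pm = 4.101 × 10^-8 cm.
With Z = 4, ρ = Z·M/(N_A·a³) = 4 × 107.9 / (6.022 × 10²³ × 6.898 × 10^-23) = 10.39 g/cm³.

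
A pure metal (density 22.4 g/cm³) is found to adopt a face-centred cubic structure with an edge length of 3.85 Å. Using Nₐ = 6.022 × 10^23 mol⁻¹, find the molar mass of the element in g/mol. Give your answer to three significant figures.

An FCC cell has Z = 4 atoms; a = 3.850 × 10^-8 cm.
M = ρ·N_A·a³/Z = 22.4 × 6.022 × 10²³ × 5.707 × 10^-23 / 4 = 192 g/mol.

192 g/mol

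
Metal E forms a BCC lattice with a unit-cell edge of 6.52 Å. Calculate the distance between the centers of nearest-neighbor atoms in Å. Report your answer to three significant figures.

5.65 Å

In a BCC structure, atoms touch along the body diagonal, so √3·a = 4r; the nearest-neighbor distance equals 2r = 0.8660·a.
d = 0.8660 × 6.52 = 5.65 Å.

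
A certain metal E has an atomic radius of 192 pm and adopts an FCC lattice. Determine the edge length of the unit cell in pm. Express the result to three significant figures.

543 pm

In an FCC lattice, atoms touch along the face diagonal, so √2·a = 4r.
a = 4r/√2 = 4 × 192 / 1.4142 = 543 pm.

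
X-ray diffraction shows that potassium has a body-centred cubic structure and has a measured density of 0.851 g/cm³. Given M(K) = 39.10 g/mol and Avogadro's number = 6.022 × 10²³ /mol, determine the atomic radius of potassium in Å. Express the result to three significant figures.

2.31 Å

For a BCC cell (Z = 2), a³ = Z·M/(N_A·ρ) = 2 × 39.10 / (6.022 × 10²³ × 0.8510) = 1.526 × 10^-22 cm³, so a = 5.344 × 10^-8 cm = 5.344 Å.
Atoms touch along the body diagonal, so √3·a = 4r, so r = 0.4330 × a = 2.31 Å.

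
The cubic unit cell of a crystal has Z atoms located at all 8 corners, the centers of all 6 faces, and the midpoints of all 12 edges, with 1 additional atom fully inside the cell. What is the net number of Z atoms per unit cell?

Corner atoms are shared by 8 cells (1/8 each), face atoms by 2 (1/2 each), edge atoms by 4 (1/4 each), interior atoms are unshared.
Net atoms = 8 × 1/8 + 6 × 1/2 + 12 × 1/4 + 1 = 1 + 3 + 3 + 1 = 8.

8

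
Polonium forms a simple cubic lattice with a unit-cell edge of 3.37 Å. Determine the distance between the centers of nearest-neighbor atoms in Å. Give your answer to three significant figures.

In a simple cubic structure, atoms touch along the cell edge, so a = 2r; the nearest-neighbor distance equals 2r = 1.000·a.
d = 1.000 × 3.37 = 3.37 Å.

3.37 Å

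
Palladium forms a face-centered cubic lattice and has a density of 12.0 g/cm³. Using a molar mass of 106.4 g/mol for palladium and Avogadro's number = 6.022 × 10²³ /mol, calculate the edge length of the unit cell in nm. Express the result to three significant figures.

0.389 nm

With Z = 4 atoms per FCC cell, a³ = Z·M/(N_A·ρ) = 4 × 106.4 / (6.022 × 10²³ × 12.00 g/cm³) = 5.890 × 10^-23 cm³.
a = (5.890 × 10^-23)^(1/3) = 3.891 × 10^-8 cm = 0.389 nm.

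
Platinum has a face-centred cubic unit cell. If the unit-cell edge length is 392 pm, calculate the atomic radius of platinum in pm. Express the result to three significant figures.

139 pm

In an FCC lattice, atoms touch along the face diagonal, so √2·a = 4r.
r = √2·a/4 = 1.4142 × 392 / 4 = 139 pm.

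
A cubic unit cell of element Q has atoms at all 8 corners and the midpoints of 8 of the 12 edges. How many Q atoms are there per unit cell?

3

Corner atoms are shared by 8 cells (1/8 each), edge atoms by 4 (1/4 each).
Net atoms = 8 × 1/8 + 8 × 1/4 = 1 + 2 = 3.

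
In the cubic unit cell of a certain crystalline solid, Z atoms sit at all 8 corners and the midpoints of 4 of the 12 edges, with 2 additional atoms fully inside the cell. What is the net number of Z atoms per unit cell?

4

Corner atoms are shared by 8 cells (1/8 each), edge atoms by 4 (1/4 each), interior atoms are unshared.
Net atoms = 8 × 1/8 + 4 × 1/4 + 2 = 1 + 1 + 2 = 4.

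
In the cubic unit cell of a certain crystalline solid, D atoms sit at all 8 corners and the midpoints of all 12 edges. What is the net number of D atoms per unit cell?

Corner atoms are shared by 8 cells (1/8 each), edge atoms by 4 (1/4 each).
Net atoms = 8 × 1/8 + 12 × 1/4 = 1 + 3 = 4.

4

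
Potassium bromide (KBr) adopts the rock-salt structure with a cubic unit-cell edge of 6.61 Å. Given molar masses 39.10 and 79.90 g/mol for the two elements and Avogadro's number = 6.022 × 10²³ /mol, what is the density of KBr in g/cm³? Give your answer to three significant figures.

The rock-salt structure contains Z = 4 formula units per cell; M(KBr) = 39.10 + 79.90 = 119.0 g/mol.
a³ = (6.610 × 10^-8 cm)³ = 2.888 × 10^-22 cm³.
ρ = 4 × 119.0 / (6.022 × 10²³ × 2.888 × 10^-22) = 2.737 g/cm³.

2.74 g/cm³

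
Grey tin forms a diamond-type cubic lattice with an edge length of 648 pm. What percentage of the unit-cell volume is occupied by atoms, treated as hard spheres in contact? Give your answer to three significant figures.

In a diamond cubic lattice nearest neighbors lie along the body diagonal with √3·a = 8r, so r = 0.2165a = 140.3 pm.
Packing fraction = Z·(4/3)πr³ / a³ = 8 × (4/3)π × (140.3)³ / (648)³ = 0.3401 = 34.0%.

34.0%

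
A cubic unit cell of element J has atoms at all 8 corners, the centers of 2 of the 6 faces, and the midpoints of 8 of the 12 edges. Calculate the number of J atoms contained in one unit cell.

Corner atoms are shared by 8 cells (1/8 each), face atoms by 2 (1/2 each), edge atoms by 4 (1/4 each).
Net atoms = 8 × 1/8 + 2 × 1/2 + 8 × 1/4 = 1 + 1 + 2 = 4.

4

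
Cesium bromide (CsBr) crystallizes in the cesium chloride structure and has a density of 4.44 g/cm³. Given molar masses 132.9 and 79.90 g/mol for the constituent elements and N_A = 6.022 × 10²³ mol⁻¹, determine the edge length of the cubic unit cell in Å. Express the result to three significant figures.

4.30 Å

M(CsBr) = 212.8 g/mol; Z = 1 formula unit per cell.
a³ = Z·M/(N_A·ρ) = 1 × 212.8 / (6.022 × 10²³ × 4.44) = 7.959 × 10^-23 cm³, so a = 4.301 × 10^-8 cm = 4.30 Å.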